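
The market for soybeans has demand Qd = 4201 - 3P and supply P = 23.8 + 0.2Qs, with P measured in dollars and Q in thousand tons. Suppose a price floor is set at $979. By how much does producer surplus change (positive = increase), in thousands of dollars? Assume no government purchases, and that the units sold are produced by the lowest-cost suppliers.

381447.1

Rearranging supply gives Qs = 5P - 119. Equilibrium: 4201 - 3P = 5P - 119, so 4320 = 8P and P* = 540, Q* = 2581.
The floor of 979 is above the equilibrium price 540, so it binds.
At P = 979: Qd = 4201 - 3·979 = 1264 and Qs = 5·979 - 119 = 4776.
Producer surplus without the control is ½ · (540 - 23.8) · 2581 = 666156.1.
With the floor, 1264 units are sold at 979. The supply price at Q = 1264 is 276.6, so PS = ½ · [(979 - 23.8) + (979 - 276.6)] · 1264 = 1047603.2.
Change in producer surplus = 1047603.2 - 666156.1 = 381447.1.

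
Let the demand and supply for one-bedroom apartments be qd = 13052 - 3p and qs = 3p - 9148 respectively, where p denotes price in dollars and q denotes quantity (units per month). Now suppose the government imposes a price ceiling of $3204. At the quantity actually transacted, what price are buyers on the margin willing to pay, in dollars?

Without the control the market clears where 13052 - 3p = 3p - 9148, i.e. p* = 3700 and q* = 1952.
The ceiling of 3204 is below the equilibrium price 3700, so it binds.
At p = 3204: qd = 13052 - 3·3204 = 3440 and qs = 3·3204 - 9148 = 464.
Only 464 units reach the market. On the demand curve, the marginal buyer's willingness to pay at q = 464 is (13052 - 464)/3 = 4196.

4196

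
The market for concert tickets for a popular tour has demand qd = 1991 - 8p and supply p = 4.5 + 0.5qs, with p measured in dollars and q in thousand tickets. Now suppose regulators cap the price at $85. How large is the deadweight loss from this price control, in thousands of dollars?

16531.25

Rearranging supply gives qs = 2p - 9. In a free market, 1991 - 8p = 2p - 9 gives the equilibrium p* = 200, q* = 391.
The ceiling of 85 is below the equilibrium price 200, so it binds.
At p = 85: qd = 1991 - 8·85 = 1311 and qs = 2·85 - 9 = 161.
Quantity traded falls to 161. At q = 161 the demand price is (1991 - 161)/8 = 228.75 and the supply price is (9 + 161)/2 = 85.
Deadweight loss = ½ · (228.75 - 85) · (391 - 161) = ½ · 143.75 · 230 = 16531.25.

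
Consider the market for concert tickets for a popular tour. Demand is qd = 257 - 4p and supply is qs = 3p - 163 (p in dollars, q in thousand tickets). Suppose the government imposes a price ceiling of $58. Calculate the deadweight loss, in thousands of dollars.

Setting quantity demanded equal to quantity supplied, 257 - 4p = 3p - 163, gives p* = 60 and q* = 17.
The ceiling of 58 is below the equilibrium price 60, so it binds.
At p = 58: qd = 257 - 4·58 = 25 and qs = 3·58 - 163 = 11.
Quantity traded falls to 11. At q = 11 the demand price is (257 - 11)/4 = 61.5 and the supply price is (163 + 11)/3 = 58.
Deadweight loss = ½ · (61.5 - 58) · (17 - 11) = ½ · 3.5 · 6 = 10.5.

10.5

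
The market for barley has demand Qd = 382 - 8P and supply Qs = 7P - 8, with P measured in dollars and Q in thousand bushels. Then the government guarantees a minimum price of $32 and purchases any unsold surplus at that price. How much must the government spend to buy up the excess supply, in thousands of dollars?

In a free market, 382 - 8P = 7P - 8 gives the equilibrium P* = 26, Q* = 174.
The floor of 32 is above the equilibrium price 26, so it binds.
At P = 32: Qd = 382 - 8·32 = 126 and Qs = 7·32 - 8 = 216.
Surplus = Qs - Qd = 90.
Government expenditure = surplus × support price = 90 × 32 = 2880.

2880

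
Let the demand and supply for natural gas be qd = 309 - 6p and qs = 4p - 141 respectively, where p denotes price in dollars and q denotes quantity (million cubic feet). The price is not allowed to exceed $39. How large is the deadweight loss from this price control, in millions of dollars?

120

Equilibrium: 309 - 6p = 4p - 141, so 450 = 10p and p* = 45, q* = 39.
Because the ceiling (39) lies below the market-clearing price, it is binding.
At p = 39: qd = 309 - 6·39 = 75 and qs = 4·39 - 141 = 15.
Quantity traded falls to 15. At q = 15 the demand price is (309 - 15)/6 = 49 and the supply price is (141 + 15)/4 = 39.
Deadweight loss = ½ · (49 - 39) · (39 - 15) = ½ · 10 · 24 = 120.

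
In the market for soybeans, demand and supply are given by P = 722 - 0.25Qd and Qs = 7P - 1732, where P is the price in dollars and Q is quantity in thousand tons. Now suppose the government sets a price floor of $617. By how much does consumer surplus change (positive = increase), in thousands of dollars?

Rearranging demand gives Qd = 2888 - 4P. Equilibrium: 2888 - 4P = 7P - 1732, so 4620 = 11P and P* = 420, Q* = 1208.
Since 617 > 420, the floor is binding.
At P = 617: Qd = 2888 - 4·617 = 420 and Qs = 7·617 - 1732 = 2587.
Consumer surplus without the control is ½ · (722 - 420) · 1208 = 182408.
With the floor, consumers buy 420 units at 617, so CS = ½ · (722 - 617) · 420 = 22050.
Change in consumer surplus = 22050 - 182408 = -160358.

-160358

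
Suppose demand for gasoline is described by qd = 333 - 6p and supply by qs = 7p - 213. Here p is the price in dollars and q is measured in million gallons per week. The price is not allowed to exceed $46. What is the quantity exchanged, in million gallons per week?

Setting quantity demanded equal to quantity supplied, 333 - 6p = 7p - 213, gives p* = 42 and q* = 81.
The ceiling of 46 is above the equilibrium price 42, so it is not binding; the market clears at p* = 42, q* = 81.

81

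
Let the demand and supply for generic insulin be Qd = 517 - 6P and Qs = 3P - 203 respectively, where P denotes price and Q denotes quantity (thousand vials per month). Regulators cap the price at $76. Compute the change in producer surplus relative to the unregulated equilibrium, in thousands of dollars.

-124

Setting quantity demanded equal to quantity supplied, 517 - 6P = 3P - 203, gives P* = 80 and Q* = 37.
Since 76 < 80, the ceiling is binding.
At P = 76: Qd = 517 - 6·76 = 61 and Qs = 3·76 - 203 = 25.
Producer surplus without the control is ½ · (80 - 203/3) · 37 = 1369/6.
With the ceiling, producers sell 25 units at 76, so PS = ½ · (76 - 203/3) · 25 = 625/6.
Change in producer surplus = 625/6 - 1369/6 = -124.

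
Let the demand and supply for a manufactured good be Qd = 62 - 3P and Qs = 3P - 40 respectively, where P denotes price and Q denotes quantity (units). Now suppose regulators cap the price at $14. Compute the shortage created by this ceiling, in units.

Equilibrium: 62 - 3P = 3P - 40, so 102 = 6P and P* = 17, Q* = 11.
Because the ceiling (14) lies below the market-clearing price, it is binding.
At P = 14: Qd = 62 - 3·14 = 20 and Qs = 3·14 - 40 = 2.
Shortage = Qd - Qs = 20 - 2 = 18.

18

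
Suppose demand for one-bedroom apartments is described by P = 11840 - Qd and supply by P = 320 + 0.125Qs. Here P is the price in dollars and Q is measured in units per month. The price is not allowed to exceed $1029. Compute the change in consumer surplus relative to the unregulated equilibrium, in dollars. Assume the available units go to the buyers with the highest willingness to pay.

-7194600

Rearranging demand gives Qd = 11840 - P; rearranging supply gives Qs = 8P - 2560. Without the control the market clears where 11840 - P = 8P - 2560, i.e. P* = 1600 and Q* = 10240.
Since 1029 < 1600, the ceiling is binding.
At P = 1029: Qd = 11840 - 1029 = 10811 and Qs = 8·1029 - 2560 = 5672.
Consumer surplus without the control is ½ · (11840 - 1600) · 10240 = 52428800.
With the ceiling, 5672 units are sold at 1029 (assume they go to the highest-value buyers). The demand price at Q = 5672 is 6168, so CS = ½ · [(11840 - 1029) + (6168 - 1029)] · 5672 = 45234200.
Change in consumer surplus = 45234200 - 52428800 = -7194600.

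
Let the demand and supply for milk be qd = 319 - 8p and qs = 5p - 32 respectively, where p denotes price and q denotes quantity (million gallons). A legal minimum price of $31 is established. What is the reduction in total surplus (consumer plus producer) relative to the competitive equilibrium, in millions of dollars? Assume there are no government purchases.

In a free market, 319 - 8p = 5p - 32 gives the equilibrium p* = 27, q* = 103.
Since 31 > 27, the floor is binding.
At p = 31: qd = 319 - 8·31 = 71 and qs = 5·31 - 32 = 123.
Quantity traded falls to 71. At q = 71 the demand price is (319 - 71)/8 = 31 and the supply price is (32 + 71)/5 = 20.6.
Deadweight loss = ½ · (31 - 20.6) · (103 - 71) = ½ · 10.4 · 32 = 166.4.

166.4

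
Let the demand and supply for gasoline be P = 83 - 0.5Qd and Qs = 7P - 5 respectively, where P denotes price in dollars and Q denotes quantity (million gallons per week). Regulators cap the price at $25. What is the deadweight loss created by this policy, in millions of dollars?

Rearranging demand gives Qd = 166 - 2P. Equilibrium: 166 - 2P = 7P - 5, so 171 = 9P and P* = 19, Q* = 128.
The ceiling of 25 is above the equilibrium price 19, so it is not binding; the market clears at P* = 19, Q* = 128.
Since the control does not bind, no trades are prevented and deadweight loss is zero.

0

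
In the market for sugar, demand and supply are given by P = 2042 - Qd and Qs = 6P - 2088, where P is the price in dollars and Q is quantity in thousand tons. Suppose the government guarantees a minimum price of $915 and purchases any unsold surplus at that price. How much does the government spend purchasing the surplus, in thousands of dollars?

2081625

Rearranging demand gives Qd = 2042 - P. Setting quantity demanded equal to quantity supplied, 2042 - P = 6P - 2088, gives P* = 590 and Q* = 1452.
The floor of 915 is above the equilibrium price 590, so it binds.
At P = 915: Qd = 2042 - 915 = 1127 and Qs = 6·915 - 2088 = 3402.
Surplus = Qs - Qd = 2275.
Government expenditure = surplus × support price = 2275 × 915 = 2081625.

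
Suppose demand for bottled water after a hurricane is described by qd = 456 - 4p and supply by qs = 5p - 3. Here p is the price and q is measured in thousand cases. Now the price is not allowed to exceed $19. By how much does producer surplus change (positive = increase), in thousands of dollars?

Without the control the market clears where 456 - 4p = 5p - 3, i.e. p* = 51 and q* = 252.
Because the ceiling (19) lies below the market-clearing price, it is binding.
At p = 19: qd = 456 - 4·19 = 380 and qs = 5·19 - 3 = 92.
Producer surplus without the control is ½ · (51 - 0.6) · 252 = 6350.4.
With the ceiling, producers sell 92 units at 19, so PS = ½ · (19 - 0.6) · 92 = 846.4.
Change in producer surplus = 846.4 - 6350.4 = -5504.

-5504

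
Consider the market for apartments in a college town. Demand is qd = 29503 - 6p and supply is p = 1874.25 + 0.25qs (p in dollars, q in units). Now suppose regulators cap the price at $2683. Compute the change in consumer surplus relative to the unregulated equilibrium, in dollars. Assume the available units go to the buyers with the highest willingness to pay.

1910943

Rearranging supply gives qs = 4p - 7497. Equilibrium: 29503 - 6p = 4p - 7497, so 37000 = 10p and p* = 3700, q* = 7303.
The ceiling of 2683 is below the equilibrium price 3700, so it binds.
At p = 2683: qd = 29503 - 6·2683 = 13405 and qs = 4·2683 - 7497 = 3235.
Consumer surplus without the control is ½ · (29503/6 - 3700) · 7303 = 53333809/12.
With the ceiling, 3235 units are sold at 2683 (assume they go to the highest-value buyers). The demand price at q = 3235 is 4378, so CS = ½ · [(29503/6 - 2683) + (4378 - 2683)] · 3235 = 76265125/12.
Change in consumer surplus = 76265125/12 - 53333809/12 = 1910943.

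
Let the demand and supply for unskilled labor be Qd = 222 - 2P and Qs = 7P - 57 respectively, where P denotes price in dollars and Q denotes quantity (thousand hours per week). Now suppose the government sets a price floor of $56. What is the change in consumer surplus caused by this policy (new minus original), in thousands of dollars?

Without the control the market clears where 222 - 2P = 7P - 57, i.e. P* = 31 and Q* = 160.
Since 56 > 31, the floor is binding.
At P = 56: Qd = 222 - 2·56 = 110 and Qs = 7·56 - 57 = 335.
Consumer surplus without the control is ½ · (111 - 31) · 160 = 6400.
With the floor, consumers buy 110 units at 56, so CS = ½ · (111 - 56) · 110 = 3025.
Change in consumer surplus = 3025 - 6400 = -3375.

-3375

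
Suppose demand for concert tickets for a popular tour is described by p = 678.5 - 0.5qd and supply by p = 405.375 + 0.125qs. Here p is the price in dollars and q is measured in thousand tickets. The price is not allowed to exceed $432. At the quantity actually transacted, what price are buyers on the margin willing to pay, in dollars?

572

Rearranging demand gives qd = 1357 - 2p; rearranging supply gives qs = 8p - 3243. Without the control the market clears where 1357 - 2p = 8p - 3243, i.e. p* = 460 and q* = 437.
Since 432 < 460, the ceiling is binding.
At p = 432: qd = 1357 - 2·432 = 493 and qs = 8·432 - 3243 = 213.
Only 213 units reach the market. On the demand curve, the marginal buyer's willingness to pay at q = 213 is (1357 - 213)/2 = 572.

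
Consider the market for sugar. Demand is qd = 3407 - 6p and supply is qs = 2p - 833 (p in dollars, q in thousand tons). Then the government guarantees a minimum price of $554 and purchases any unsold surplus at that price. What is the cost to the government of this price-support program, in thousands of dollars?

106368

Equilibrium: 3407 - 6p = 2p - 833, so 4240 = 8p and p* = 530, q* = 227.
Since 554 > 530, the floor is binding.
At p = 554: qd = 3407 - 6·554 = 83 and qs = 2·554 - 833 = 275.
Surplus = qs - qd = 192.
Government expenditure = surplus × support price = 192 × 554 = 106368.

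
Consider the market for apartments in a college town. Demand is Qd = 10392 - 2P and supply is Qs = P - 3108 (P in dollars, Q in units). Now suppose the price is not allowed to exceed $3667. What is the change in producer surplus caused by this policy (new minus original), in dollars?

-812591.5

Without the control the market clears where 10392 - 2P = P - 3108, i.e. P* = 4500 and Q* = 1392.
Since 3667 < 4500, the ceiling is binding.
At P = 3667: Qd = 10392 - 2·3667 = 3058 and Qs = 3667 - 3108 = 559.
Producer surplus without the control is ½ · (4500 - 3108) · 1392 = 968832.
With the ceiling, producers sell 559 units at 3667, so PS = ½ · (3667 - 3108) · 559 = 156240.5.
Change in producer surplus = 156240.5 - 968832 = -812591.5.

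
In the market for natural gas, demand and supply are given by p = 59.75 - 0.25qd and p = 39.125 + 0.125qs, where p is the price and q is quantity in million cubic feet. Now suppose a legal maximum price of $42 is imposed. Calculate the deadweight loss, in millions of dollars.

192

Rearranging demand gives qd = 239 - 4p; rearranging supply gives qs = 8p - 313. Setting quantity demanded equal to quantity supplied, 239 - 4p = 8p - 313, gives p* = 46 and q* = 55.
Since 42 < 46, the ceiling is binding.
At p = 42: qd = 239 - 4·42 = 71 and qs = 8·42 - 313 = 23.
Quantity traded falls to 23. At q = 23 the demand price is (239 - 23)/4 = 54 and the supply price is (313 + 23)/8 = 42.
Deadweight loss = ½ · (54 - 42) · (55 - 23) = ½ · 12 · 32 = 192.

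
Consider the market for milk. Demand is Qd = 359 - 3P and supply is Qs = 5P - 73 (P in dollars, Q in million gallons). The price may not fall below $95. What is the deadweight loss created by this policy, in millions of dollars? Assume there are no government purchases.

4034.4

In a free market, 359 - 3P = 5P - 73 gives the equilibrium P* = 54, Q* = 197.
Because the floor (95) lies above the market-clearing price, it is binding.
At P = 95: Qd = 359 - 3·95 = 74 and Qs = 5·95 - 73 = 402.
Quantity traded falls to 74. At Q = 74 the demand price is (359 - 74)/3 = 95 and the supply price is (73 + 74)/5 = 29.4.
Deadweight loss = ½ · (95 - 29.4) · (197 - 74) = ½ · 65.6 · 123 = 4034.4.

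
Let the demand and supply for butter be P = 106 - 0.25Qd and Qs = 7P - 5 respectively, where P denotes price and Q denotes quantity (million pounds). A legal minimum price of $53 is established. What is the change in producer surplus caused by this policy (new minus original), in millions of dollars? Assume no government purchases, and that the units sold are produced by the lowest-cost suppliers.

Rearranging demand gives Qd = 424 - 4P. Without the control the market clears where 424 - 4P = 7P - 5, i.e. P* = 39 and Q* = 268.
Because the floor (53) lies above the market-clearing price, it is binding.
At P = 53: Qd = 424 - 4·53 = 212 and Qs = 7·53 - 5 = 366.
Producer surplus without the control is ½ · (39 - 5/7) · 268 = 35912/7.
With the floor, 212 units are sold at 53. The supply price at Q = 212 is 31, so PS = ½ · [(53 - 5/7) + (53 - 31)] · 212 = 55120/7.
Change in producer surplus = 55120/7 - 35912/7 = 2744.

2744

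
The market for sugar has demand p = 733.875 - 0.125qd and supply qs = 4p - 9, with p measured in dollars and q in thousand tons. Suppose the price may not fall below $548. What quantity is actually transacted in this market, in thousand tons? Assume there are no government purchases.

Rearranging demand gives qd = 5871 - 8p. Setting quantity demanded equal to quantity supplied, 5871 - 8p = 4p - 9, gives p* = 490 and q* = 1951.
The floor of 548 is above the equilibrium price 490, so it binds.
At p = 548: qd = 5871 - 8·548 = 1487 and qs = 4·548 - 9 = 2183.
The quantity actually transacted is the short side, demand: 1487.

1487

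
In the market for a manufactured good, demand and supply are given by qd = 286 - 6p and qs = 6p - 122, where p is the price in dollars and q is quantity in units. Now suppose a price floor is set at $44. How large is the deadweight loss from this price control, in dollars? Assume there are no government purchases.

600

Without the control the market clears where 286 - 6p = 6p - 122, i.e. p* = 34 and q* = 82.
Since 44 > 34, the floor is binding.
At p = 44: qd = 286 - 6·44 = 22 and qs = 6·44 - 122 = 142.
Quantity traded falls to 22. At q = 22 the demand price is (286 - 22)/6 = 44 and the supply price is (122 + 22)/6 = 24.
Deadweight loss = ½ · (44 - 24) · (82 - 22) = ½ · 20 · 60 = 600.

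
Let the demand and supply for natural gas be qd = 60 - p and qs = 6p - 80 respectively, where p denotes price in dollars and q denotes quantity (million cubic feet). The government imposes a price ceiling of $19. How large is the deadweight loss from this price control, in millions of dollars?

21

Setting quantity demanded equal to quantity supplied, 60 - p = 6p - 80, gives p* = 20 and q* = 40.
The ceiling of 19 is below the equilibrium price 20, so it binds.
At p = 19: qd = 60 - 19 = 41 and qs = 6·19 - 80 = 34.
Quantity traded falls to 34. At q = 34 the demand price is 60 - 34 = 26 and the supply price is (80 + 34)/6 = 19.
Deadweight loss = ½ · (26 - 19) · (40 - 34) = ½ · 7 · 6 = 21.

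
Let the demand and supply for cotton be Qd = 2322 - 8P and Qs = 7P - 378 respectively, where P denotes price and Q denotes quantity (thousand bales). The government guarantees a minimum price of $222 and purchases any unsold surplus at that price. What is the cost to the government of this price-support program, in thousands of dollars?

Without the control the market clears where 2322 - 8P = 7P - 378, i.e. P* = 180 and Q* = 882.
Because the floor (222) lies above the market-clearing price, it is binding.
At P = 222: Qd = 2322 - 8·222 = 546 and Qs = 7·222 - 378 = 1176.
Surplus = Qs - Qd = 630.
Government expenditure = surplus × support price = 630 × 222 = 139860.

139860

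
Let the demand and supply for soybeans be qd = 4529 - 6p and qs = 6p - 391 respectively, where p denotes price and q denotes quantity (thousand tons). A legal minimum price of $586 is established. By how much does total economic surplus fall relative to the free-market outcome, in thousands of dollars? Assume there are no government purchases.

185856

Setting quantity demanded equal to quantity supplied, 4529 - 6p = 6p - 391, gives p* = 410 and q* = 2069.
The floor of 586 is above the equilibrium price 410, so it binds.
At p = 586: qd = 4529 - 6·586 = 1013 and qs = 6·586 - 391 = 3125.
Quantity traded falls to 1013. At q = 1013 the demand price is (4529 - 1013)/6 = 586 and the supply price is (391 + 1013)/6 = 234.
Deadweight loss = ½ · (586 - 234) · (2069 - 1013) = ½ · 352 · 1056 = 185856.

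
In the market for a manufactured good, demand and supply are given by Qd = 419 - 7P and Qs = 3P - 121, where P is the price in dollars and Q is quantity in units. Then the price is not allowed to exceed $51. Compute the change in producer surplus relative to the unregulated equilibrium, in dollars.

Without the control the market clears where 419 - 7P = 3P - 121, i.e. P* = 54 and Q* = 41.
Because the ceiling (51) lies below the market-clearing price, it is binding.
At P = 51: Qd = 419 - 7·51 = 62 and Qs = 3·51 - 121 = 32.
Producer surplus without the control is ½ · (54 - 121/3) · 41 = 1681/6.
With the ceiling, producers sell 32 units at 51, so PS = ½ · (51 - 121/3) · 32 = 512/3.
Change in producer surplus = 512/3 - 1681/6 = -109.5.

-109.5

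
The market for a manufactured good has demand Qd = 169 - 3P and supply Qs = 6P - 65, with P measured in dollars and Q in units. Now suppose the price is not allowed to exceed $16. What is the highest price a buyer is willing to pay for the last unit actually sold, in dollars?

Setting quantity demanded equal to quantity supplied, 169 - 3P = 6P - 65, gives P* = 26 and Q* = 91.
The ceiling of 16 is below the equilibrium price 26, so it binds.
At P = 16: Qd = 169 - 3·16 = 121 and Qs = 6·16 - 65 = 31.
Only 31 units reach the market. On the demand curve, the marginal buyer's willingness to pay at Q = 31 is (169 - 31)/3 = 46.

46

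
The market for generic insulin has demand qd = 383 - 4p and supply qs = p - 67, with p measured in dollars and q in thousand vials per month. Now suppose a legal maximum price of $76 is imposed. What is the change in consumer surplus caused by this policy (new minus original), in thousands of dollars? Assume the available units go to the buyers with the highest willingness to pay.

Equilibrium: 383 - 4p = p - 67, so 450 = 5p and p* = 90, q* = 23.
Since 76 < 90, the ceiling is binding.
At p = 76: qd = 383 - 4·76 = 79 and qs = 76 - 67 = 9.
Consumer surplus without the control is ½ · (95.75 - 90) · 23 = 66.125.
With the ceiling, 9 units are sold at 76 (assume they go to the highest-value buyers). The demand price at q = 9 is 93.5, so CS = ½ · [(95.75 - 76) + (93.5 - 76)] · 9 = 167.625.
Change in consumer surplus = 167.625 - 66.125 = 101.5.

101.5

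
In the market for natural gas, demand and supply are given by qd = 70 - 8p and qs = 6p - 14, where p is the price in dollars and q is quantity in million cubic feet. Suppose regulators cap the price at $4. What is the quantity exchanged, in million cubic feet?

10

Equilibrium: 70 - 8p = 6p - 14, so 84 = 14p and p* = 6, q* = 22.
The ceiling of 4 is below the equilibrium price 6, so it binds.
At p = 4: qd = 70 - 8·4 = 38 and qs = 6·4 - 14 = 10.
The quantity actually transacted is the short side, supply: 10.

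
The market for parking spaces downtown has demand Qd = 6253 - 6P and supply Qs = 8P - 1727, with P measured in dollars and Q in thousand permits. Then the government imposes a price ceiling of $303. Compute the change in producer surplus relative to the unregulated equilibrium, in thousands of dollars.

In a free market, 6253 - 6P = 8P - 1727 gives the equilibrium P* = 570, Q* = 2833.
Since 303 < 570, the ceiling is binding.
At P = 303: Qd = 6253 - 6·303 = 4435 and Qs = 8·303 - 1727 = 697.
Producer surplus without the control is ½ · (570 - 215.875) · 2833 = 501618.0625.
With the ceiling, producers sell 697 units at 303, so PS = ½ · (303 - 215.875) · 697 = 30363.0625.
Change in producer surplus = 30363.0625 - 501618.0625 = -471255.

-471255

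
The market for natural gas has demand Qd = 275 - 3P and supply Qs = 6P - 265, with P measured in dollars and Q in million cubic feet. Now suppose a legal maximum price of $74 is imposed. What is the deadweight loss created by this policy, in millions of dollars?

Without the control the market clears where 275 - 3P = 6P - 265, i.e. P* = 60 and Q* = 95.
The ceiling of 74 is above the equilibrium price 60, so it is not binding; the market clears at P* = 60, Q* = 95.
Since the control does not bind, no trades are prevented and deadweight loss is zero.

0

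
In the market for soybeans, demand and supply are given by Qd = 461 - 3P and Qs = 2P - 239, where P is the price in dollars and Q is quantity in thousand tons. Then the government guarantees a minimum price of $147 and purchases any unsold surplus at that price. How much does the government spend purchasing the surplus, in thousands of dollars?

5145

Without the control the market clears where 461 - 3P = 2P - 239, i.e. P* = 140 and Q* = 41.
Since 147 > 140, the floor is binding.
At P = 147: Qd = 461 - 3·147 = 20 and Qs = 2·147 - 239 = 55.
Surplus = Qs - Qd = 35.
Government expenditure = surplus × support price = 35 × 147 = 5145.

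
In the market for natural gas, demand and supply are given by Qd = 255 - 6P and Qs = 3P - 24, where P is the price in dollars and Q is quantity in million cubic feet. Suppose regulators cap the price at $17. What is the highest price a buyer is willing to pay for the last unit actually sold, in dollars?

38

In a free market, 255 - 6P = 3P - 24 gives the equilibrium P* = 31, Q* = 69.
Because the ceiling (17) lies below the market-clearing price, it is binding.
At P = 17: Qd = 255 - 6·17 = 153 and Qs = 3·17 - 24 = 27.
Only 27 units reach the market. On the demand curve, the marginal buyer's willingness to pay at Q = 27 is (255 - 27)/6 = 38.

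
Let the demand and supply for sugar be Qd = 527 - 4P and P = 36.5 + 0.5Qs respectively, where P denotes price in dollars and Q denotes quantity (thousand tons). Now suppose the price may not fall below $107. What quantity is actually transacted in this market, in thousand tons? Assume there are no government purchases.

Rearranging supply gives Qs = 2P - 73. In a free market, 527 - 4P = 2P - 73 gives the equilibrium P* = 100, Q* = 127.
Because the floor (107) lies above the market-clearing price, it is binding.
At P = 107: Qd = 527 - 4·107 = 99 and Qs = 2·107 - 73 = 141.
The quantity actually transacted is the short side, demand: 99.

99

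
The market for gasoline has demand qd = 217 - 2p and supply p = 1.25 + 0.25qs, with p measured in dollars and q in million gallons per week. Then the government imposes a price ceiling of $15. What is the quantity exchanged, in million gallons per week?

55

Rearranging supply gives qs = 4p - 5. Without the control the market clears where 217 - 2p = 4p - 5, i.e. p* = 37 and q* = 143.
Because the ceiling (15) lies below the market-clearing price, it is binding.
At p = 15: qd = 217 - 2·15 = 187 and qs = 4·15 - 5 = 55.
The quantity actually transacted is the short side, supply: 55.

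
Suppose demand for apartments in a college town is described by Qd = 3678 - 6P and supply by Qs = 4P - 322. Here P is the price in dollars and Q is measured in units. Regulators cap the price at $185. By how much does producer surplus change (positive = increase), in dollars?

Without the control the market clears where 3678 - 6P = 4P - 322, i.e. P* = 400 and Q* = 1278.
Because the ceiling (185) lies below the market-clearing price, it is binding.
At P = 185: Qd = 3678 - 6·185 = 2568 and Qs = 4·185 - 322 = 418.
Producer surplus without the control is ½ · (400 - 80.5) · 1278 = 204160.5.
With the ceiling, producers sell 418 units at 185, so PS = ½ · (185 - 80.5) · 418 = 21840.5.
Change in producer surplus = 21840.5 - 204160.5 = -182320.

-182320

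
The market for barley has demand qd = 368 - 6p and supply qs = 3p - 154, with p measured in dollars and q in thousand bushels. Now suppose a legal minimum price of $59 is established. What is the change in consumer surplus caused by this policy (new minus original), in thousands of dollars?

-17

In a free market, 368 - 6p = 3p - 154 gives the equilibrium p* = 58, q* = 20.
Since 59 > 58, the floor is binding.
At p = 59: qd = 368 - 6·59 = 14 and qs = 3·59 - 154 = 23.
Consumer surplus without the control is ½ · (184/3 - 58) · 20 = 100/3.
With the floor, consumers buy 14 units at 59, so CS = ½ · (184/3 - 59) · 14 = 49/3.
Change in consumer surplus = 49/3 - 100/3 = -17.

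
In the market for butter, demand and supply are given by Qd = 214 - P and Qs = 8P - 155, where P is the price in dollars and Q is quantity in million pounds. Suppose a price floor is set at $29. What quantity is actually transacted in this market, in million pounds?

173

Without the control the market clears where 214 - P = 8P - 155, i.e. P* = 41 and Q* = 173.
Since 29 is below P* = 41, the floor does not bind and the free-market outcome prevails.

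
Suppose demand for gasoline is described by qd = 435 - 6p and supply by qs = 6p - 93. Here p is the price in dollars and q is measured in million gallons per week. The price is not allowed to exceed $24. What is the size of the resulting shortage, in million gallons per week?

240

Without the control the market clears where 435 - 6p = 6p - 93, i.e. p* = 44 and q* = 171.
Because the ceiling (24) lies below the market-clearing price, it is binding.
At p = 24: qd = 435 - 6·24 = 291 and qs = 6·24 - 93 = 51.
Shortage = qd - qs = 291 - 51 = 240.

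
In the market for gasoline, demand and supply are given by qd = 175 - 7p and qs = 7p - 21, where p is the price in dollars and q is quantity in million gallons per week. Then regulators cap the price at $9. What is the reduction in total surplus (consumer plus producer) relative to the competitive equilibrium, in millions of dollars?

Without the control the market clears where 175 - 7p = 7p - 21, i.e. p* = 14 and q* = 77.
Since 9 < 14, the ceiling is binding.
At p = 9: qd = 175 - 7·9 = 112 and qs = 7·9 - 21 = 42.
Quantity traded falls to 42. At q = 42 the demand price is (175 - 42)/7 = 19 and the supply price is (21 + 42)/7 = 9.
Deadweight loss = ½ · (19 - 9) · (77 - 42) = ½ · 10 · 35 = 175.

175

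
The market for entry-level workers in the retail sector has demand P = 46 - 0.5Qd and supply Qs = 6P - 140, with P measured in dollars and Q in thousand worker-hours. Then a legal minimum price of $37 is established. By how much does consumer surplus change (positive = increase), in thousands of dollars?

Rearranging demand gives Qd = 92 - 2P. Equilibrium: 92 - 2P = 6P - 140, so 232 = 8P and P* = 29, Q* = 34.
Because the floor (37) lies above the market-clearing price, it is binding.
At P = 37: Qd = 92 - 2·37 = 18 and Qs = 6·37 - 140 = 82.
Consumer surplus without the control is ½ · (46 - 29) · 34 = 289.
With the floor, consumers buy 18 units at 37, so CS = ½ · (46 - 37) · 18 = 81.
Change in consumer surplus = 81 - 289 = -208.

-208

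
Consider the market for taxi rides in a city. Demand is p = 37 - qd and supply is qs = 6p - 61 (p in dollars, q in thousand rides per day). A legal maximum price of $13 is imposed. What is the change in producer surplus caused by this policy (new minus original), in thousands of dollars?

Rearranging demand gives qd = 37 - p. Without the control the market clears where 37 - p = 6p - 61, i.e. p* = 14 and q* = 23.
The ceiling of 13 is below the equilibrium price 14, so it binds.
At p = 13: qd = 37 - 13 = 24 and qs = 6·13 - 61 = 17.
Producer surplus without the control is ½ · (14 - 61/6) · 23 = 529/12.
With the ceiling, producers sell 17 units at 13, so PS = ½ · (13 - 61/6) · 17 = 289/12.
Change in producer surplus = 289/12 - 529/12 = -20.

-20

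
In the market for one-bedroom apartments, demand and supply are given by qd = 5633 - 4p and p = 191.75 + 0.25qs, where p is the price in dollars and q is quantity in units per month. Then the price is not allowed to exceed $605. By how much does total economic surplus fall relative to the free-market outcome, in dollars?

152100

Rearranging supply gives qs = 4p - 767. Without the control the market clears where 5633 - 4p = 4p - 767, i.e. p* = 800 and q* = 2433.
Since 605 < 800, the ceiling is binding.
At p = 605: qd = 5633 - 4·605 = 3213 and qs = 4·605 - 767 = 1653.
Quantity traded falls to 1653. At q = 1653 the demand price is (5633 - 1653)/4 = 995 and the supply price is (767 + 1653)/4 = 605.
Deadweight loss = ½ · (995 - 605) · (2433 - 1653) = ½ · 390 · 780 = 152100.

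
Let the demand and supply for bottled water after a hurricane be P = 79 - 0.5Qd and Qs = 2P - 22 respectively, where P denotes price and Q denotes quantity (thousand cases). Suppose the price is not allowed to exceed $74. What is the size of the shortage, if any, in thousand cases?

0

Rearranging demand gives Qd = 158 - 2P. Equilibrium: 158 - 2P = 2P - 22, so 180 = 4P and P* = 45, Q* = 68.
Since 74 is above P* = 45, the ceiling does not bind and the free-market outcome prevails.
Since the control does not bind, there is no shortage.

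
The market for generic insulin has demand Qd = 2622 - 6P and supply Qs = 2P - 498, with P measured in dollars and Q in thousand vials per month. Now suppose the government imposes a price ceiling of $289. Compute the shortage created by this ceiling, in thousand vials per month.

Without the control the market clears where 2622 - 6P = 2P - 498, i.e. P* = 390 and Q* = 282.
Since 289 < 390, the ceiling is binding.
At P = 289: Qd = 2622 - 6·289 = 888 and Qs = 2·289 - 498 = 80.
Shortage = Qd - Qs = 888 - 80 = 808.

808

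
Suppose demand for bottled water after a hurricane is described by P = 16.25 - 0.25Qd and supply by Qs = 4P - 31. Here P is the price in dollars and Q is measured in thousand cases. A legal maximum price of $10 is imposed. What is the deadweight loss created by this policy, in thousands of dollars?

16

Rearranging demand gives Qd = 65 - 4P. Without the control the market clears where 65 - 4P = 4P - 31, i.e. P* = 12 and Q* = 17.
Because the ceiling (10) lies below the market-clearing price, it is binding.
At P = 10: Qd = 65 - 4·10 = 25 and Qs = 4·10 - 31 = 9.
Quantity traded falls to 9. At Q = 9 the demand price is (65 - 9)/4 = 14 and the supply price is (31 + 9)/4 = 10.
Deadweight loss = ½ · (14 - 10) · (17 - 9) = ½ · 4 · 8 = 16.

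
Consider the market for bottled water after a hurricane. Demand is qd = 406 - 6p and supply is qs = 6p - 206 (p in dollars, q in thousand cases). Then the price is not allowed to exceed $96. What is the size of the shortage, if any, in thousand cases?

In a free market, 406 - 6p = 6p - 206 gives the equilibrium p* = 51, q* = 100.
Since 96 is above p* = 51, the ceiling does not bind and the free-market outcome prevails.
Since the control does not bind, there is no shortage.

0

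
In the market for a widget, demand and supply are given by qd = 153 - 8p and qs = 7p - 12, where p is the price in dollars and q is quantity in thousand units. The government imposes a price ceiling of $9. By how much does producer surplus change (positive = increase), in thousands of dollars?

Equilibrium: 153 - 8p = 7p - 12, so 165 = 15p and p* = 11, q* = 65.
Because the ceiling (9) lies below the market-clearing price, it is binding.
At p = 9: qd = 153 - 8·9 = 81 and qs = 7·9 - 12 = 51.
Producer surplus without the control is ½ · (11 - 12/7) · 65 = 4225/14.
With the ceiling, producers sell 51 units at 9, so PS = ½ · (9 - 12/7) · 51 = 2601/14.
Change in producer surplus = 2601/14 - 4225/14 = -116.

-116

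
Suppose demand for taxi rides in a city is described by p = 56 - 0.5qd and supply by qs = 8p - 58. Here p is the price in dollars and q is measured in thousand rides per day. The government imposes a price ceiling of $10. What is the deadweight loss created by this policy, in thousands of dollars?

980

Rearranging demand gives qd = 112 - 2p. In a free market, 112 - 2p = 8p - 58 gives the equilibrium p* = 17, q* = 78.
The ceiling of 10 is below the equilibrium price 17, so it binds.
At p = 10: qd = 112 - 2·10 = 92 and qs = 8·10 - 58 = 22.
Quantity traded falls to 22. At q = 22 the demand price is (112 - 22)/2 = 45 and the supply price is (58 + 22)/8 = 10.
Deadweight loss = ½ · (45 - 10) · (78 - 22) = ½ · 35 · 56 = 980.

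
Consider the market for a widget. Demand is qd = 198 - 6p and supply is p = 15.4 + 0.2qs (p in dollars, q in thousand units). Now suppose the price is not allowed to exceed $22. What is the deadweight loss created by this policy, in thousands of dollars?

41.25

Rearranging supply gives qs = 5p - 77. Setting quantity demanded equal to quantity supplied, 198 - 6p = 5p - 77, gives p* = 25 and q* = 48.
Because the ceiling (22) lies below the market-clearing price, it is binding.
At p = 22: qd = 198 - 6·22 = 66 and qs = 5·22 - 77 = 33.
Quantity traded falls to 33. At q = 33 the demand price is (198 - 33)/6 = 27.5 and the supply price is (77 + 33)/5 = 22.
Deadweight loss = ½ · (27.5 - 22) · (48 - 33) = ½ · 5.5 · 15 = 41.25.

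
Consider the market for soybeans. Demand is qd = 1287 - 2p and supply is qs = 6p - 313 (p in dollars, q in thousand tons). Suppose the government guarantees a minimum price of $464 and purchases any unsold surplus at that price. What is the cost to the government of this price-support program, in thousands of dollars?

Without the control the market clears where 1287 - 2p = 6p - 313, i.e. p* = 200 and q* = 887.
Since 464 > 200, the floor is binding.
At p = 464: qd = 1287 - 2·464 = 359 and qs = 6·464 - 313 = 2471.
Surplus = qs - qd = 2112.
Government expenditure = surplus × support price = 2112 × 464 = 979968.

979968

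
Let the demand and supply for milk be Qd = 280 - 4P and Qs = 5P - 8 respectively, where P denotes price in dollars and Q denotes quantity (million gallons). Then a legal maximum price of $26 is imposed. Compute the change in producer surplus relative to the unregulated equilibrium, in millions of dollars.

-822

In a free market, 280 - 4P = 5P - 8 gives the equilibrium P* = 32, Q* = 152.
Since 26 < 32, the ceiling is binding.
At P = 26: Qd = 280 - 4·26 = 176 and Qs = 5·26 - 8 = 122.
Producer surplus without the control is ½ · (32 - 1.6) · 152 = 2310.4.
With the ceiling, producers sell 122 units at 26, so PS = ½ · (26 - 1.6) · 122 = 1488.4.
Change in producer surplus = 1488.4 - 2310.4 = -822.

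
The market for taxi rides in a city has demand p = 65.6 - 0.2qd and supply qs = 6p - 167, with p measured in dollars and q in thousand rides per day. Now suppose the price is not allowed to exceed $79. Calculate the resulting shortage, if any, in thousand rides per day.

Rearranging demand gives qd = 328 - 5p. Setting quantity demanded equal to quantity supplied, 328 - 5p = 6p - 167, gives p* = 45 and q* = 103.
Since 79 is above p* = 45, the ceiling does not bind and the free-market outcome prevails.
Since the control does not bind, there is no shortage.

0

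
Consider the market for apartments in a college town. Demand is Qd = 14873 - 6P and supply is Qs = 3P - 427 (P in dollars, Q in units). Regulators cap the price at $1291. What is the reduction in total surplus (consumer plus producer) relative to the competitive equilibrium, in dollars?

376382.25

Equilibrium: 14873 - 6P = 3P - 427, so 15300 = 9P and P* = 1700, Q* = 4673.
Since 1291 < 1700, the ceiling is binding.
At P = 1291: Qd = 14873 - 6·1291 = 7127 and Qs = 3·1291 - 427 = 3446.
Quantity traded falls to 3446. At Q = 3446 the demand price is (14873 - 3446)/6 = 1904.5 and the supply price is (427 + 3446)/3 = 1291.
Deadweight loss = ½ · (1904.5 - 1291) · (4673 - 3446) = ½ · 613.5 · 1227 = 376382.25.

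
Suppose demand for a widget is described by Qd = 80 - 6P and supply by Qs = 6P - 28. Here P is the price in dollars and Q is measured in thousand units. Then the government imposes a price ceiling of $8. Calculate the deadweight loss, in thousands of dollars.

Without the control the market clears where 80 - 6P = 6P - 28, i.e. P* = 9 and Q* = 26.
The ceiling of 8 is below the equilibrium price 9, so it binds.
At P = 8: Qd = 80 - 6·8 = 32 and Qs = 6·8 - 28 = 20.
Quantity traded falls to 20. At Q = 20 the demand price is (80 - 20)/6 = 10 and the supply price is (28 + 20)/6 = 8.
Deadweight loss = ½ · (10 - 8) · (26 - 20) = ½ · 2 · 6 = 6.

6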